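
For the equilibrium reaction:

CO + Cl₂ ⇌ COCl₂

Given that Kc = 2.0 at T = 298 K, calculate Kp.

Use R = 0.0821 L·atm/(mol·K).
K_p = 0.0817

Δn = (moles gaseous products) − (moles gaseous reactants) = -1
T = 298 K; RT = 0.0821 × 298 = 24.4658
Kp = Kc·(RT)^Δn = 2.0 × (24.4658)^-1 = 2.0 × 0.0408734 = 0.0817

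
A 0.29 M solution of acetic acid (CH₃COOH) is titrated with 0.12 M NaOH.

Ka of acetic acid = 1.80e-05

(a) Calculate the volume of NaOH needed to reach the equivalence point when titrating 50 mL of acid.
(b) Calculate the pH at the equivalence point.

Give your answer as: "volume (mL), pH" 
V = 120.8 mL, pH = 8.84

(a) At equivalence: moles acid = moles base.
moles acid = 0.29 × 0.05 = 0.0145 mol; V_NaOH = 0.0145/0.12 = 0.1208 L = 120.8 mL.
(b) At equivalence, all acid → conjugate base A⁻ at [A⁻] = 0.0145/0.1708 = 0.08488 M.
Kb = Kw/Ka = 1.0e-14/1.80e-05 = 5.556e-10; [OH⁻] = √(Kb·[A⁻]) = 6.867e-06; pOH = 5.16; pH = 14 − pOH = 8.84.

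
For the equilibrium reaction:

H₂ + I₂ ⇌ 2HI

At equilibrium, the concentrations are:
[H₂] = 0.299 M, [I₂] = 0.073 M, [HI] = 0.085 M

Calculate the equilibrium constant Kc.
K_c = 0.3310

Kc = ([HI]^2) / ([H₂] × [I₂])
   = ((0.085)^2) / ((0.299)·(0.073))
   = 0.007225 / 0.021827 = 0.3310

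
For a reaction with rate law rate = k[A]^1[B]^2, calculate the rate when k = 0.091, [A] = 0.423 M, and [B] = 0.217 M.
0.001813 M/s

rate = k·[A]^1·[B]^2 = 0.091·(0.423)^1·(0.217)^2 = 0.091·0.423·0.047089 = 0.001813 M/s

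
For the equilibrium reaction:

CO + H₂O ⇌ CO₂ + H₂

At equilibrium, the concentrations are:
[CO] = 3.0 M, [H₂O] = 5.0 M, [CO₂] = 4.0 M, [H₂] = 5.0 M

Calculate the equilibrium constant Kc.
K_c = 1.3333

Kc = ([CO₂] × [H₂]) / ([CO] × [H₂O])
   = ((4.0)·(5.0)) / ((3.0)·(5.0))
   = 20 / 15 = 1.3333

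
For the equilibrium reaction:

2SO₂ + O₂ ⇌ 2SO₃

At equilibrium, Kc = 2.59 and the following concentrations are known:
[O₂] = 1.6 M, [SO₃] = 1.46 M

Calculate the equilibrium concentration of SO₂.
[SO₂] = 0.7172 M

Kc = ([SO₃]^2) / ([SO₂]^2 × [O₂]) = 2.59
[SO₂]^2 = (product terms)/(Kc · other reactant terms) = 2.1316 / (2.59 · 1.6) = 0.51438
[SO₂] = (0.51438)^(1/2) = 0.7172 M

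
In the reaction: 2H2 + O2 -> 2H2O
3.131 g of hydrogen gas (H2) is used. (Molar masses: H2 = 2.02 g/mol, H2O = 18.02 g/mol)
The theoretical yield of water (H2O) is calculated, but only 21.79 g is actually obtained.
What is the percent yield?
Moles of H2 = 3.131 g ÷ 2.02 g/mol = 1.55 mol
Mole ratio: 2 mol H2O / 2 mol H2
Moles of H2O = 1.55 × (2/2) = 1.55 mol
Theoretical yield = 1.55 mol × 18.02 g/mol = 27.931 g
Actual yield = 21.79 g
Percent yield = (21.79 / 27.931) × 100% = 78.0%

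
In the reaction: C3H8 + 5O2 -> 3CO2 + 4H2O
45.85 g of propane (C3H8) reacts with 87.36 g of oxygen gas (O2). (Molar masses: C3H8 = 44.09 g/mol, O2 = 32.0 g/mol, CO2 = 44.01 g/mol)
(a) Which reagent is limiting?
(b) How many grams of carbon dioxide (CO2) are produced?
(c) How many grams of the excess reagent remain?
(a) O2, (b) 72.09 g, (c) 21.78 g

Moles of C3H8 = 45.85 g ÷ 44.09 g/mol = 1.03992 mol
Moles of O2 = 87.36 g ÷ 32.0 g/mol = 2.73 mol
Moles ÷ coefficient: C3H8: 1.03992/1 = 1.04, O2: 2.73/5 = 0.546
(a) O2 has the smaller value, so O2 is the limiting reagent.
(b) Moles of CO2 = 2.73 mol O2 × (3/5) = 1.638 mol; mass = 1.638 mol × 44.01 g/mol = 72.09 g
(c) C3H8 consumed = 2.73 × (1/5) = 0.546 mol; remaining = 1.03992 − 0.546 = 0.493918 mol; mass = 0.493918 mol × 44.09 g/mol = 21.78 g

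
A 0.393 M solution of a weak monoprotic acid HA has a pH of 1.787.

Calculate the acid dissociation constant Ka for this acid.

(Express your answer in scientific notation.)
K_a = 7.08e-04

[H⁺] = 10^(−pH) = 10^(−1.787) = 1.633e-02 M. For HA ⇌ H⁺ + A⁻, Ka = x²/(C − x) = (1.633e-02)²/(0.393 − 1.633e-02) = 7.08e-04.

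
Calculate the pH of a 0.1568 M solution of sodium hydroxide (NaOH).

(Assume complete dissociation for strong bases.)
pH = 13.20

[OH⁻] = 0.1568 M for strong base. pOH = -log[OH⁻] = 0.80, pH = 14 - pOH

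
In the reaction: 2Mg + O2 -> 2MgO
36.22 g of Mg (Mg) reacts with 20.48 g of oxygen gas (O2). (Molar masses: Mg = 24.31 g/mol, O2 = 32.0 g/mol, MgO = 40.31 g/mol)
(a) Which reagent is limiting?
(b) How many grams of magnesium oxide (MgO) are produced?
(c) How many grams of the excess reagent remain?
(a) O2, (b) 51.6 g, (c) 5.103 g

Moles of Mg = 36.22 g ÷ 24.31 g/mol = 1.48992 mol
Moles of O2 = 20.48 g ÷ 32.0 g/mol = 0.64 mol
Moles ÷ coefficient: Mg: 1.48992/2 = 0.745, O2: 0.64/1 = 0.64
(a) O2 has the smaller value, so O2 is the limiting reagent.
(b) Moles of MgO = 0.64 mol O2 × (2/1) = 1.28 mol; mass = 1.28 mol × 40.31 g/mol = 51.6 g
(c) Mg consumed = 0.64 × (2/1) = 1.28 mol; remaining = 1.48992 − 1.28 = 0.209922 mol; mass = 0.209922 mol × 24.31 g/mol = 5.103 g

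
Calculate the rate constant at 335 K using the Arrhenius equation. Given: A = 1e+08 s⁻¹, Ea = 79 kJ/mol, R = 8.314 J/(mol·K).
4.80e-05 s⁻¹

k = A·exp(-Ea/(R·T)) = 1e+08·exp(-79000/(8.314·335)) = 1e+08·exp(-28.3643) = 1e+08·4.8033e-13 = 4.80e-05 s⁻¹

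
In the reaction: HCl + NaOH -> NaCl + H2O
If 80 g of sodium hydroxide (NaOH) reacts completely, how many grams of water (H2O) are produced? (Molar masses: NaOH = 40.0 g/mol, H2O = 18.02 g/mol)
Moles of NaOH = 80 g ÷ 40.0 g/mol = 2 mol
Mole ratio: 1 mol H2O / 1 mol NaOH
Moles of H2O = 2 × (1/1) = 2 mol
Mass of H2O = 2 mol × 18.02 g/mol = 36.04 g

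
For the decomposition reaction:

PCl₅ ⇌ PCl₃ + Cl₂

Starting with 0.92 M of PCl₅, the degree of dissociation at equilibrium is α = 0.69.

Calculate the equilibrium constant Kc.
K_c = 1.4129

x = α·[A]₀ = 0.69 × 0.92 = 0.6348 M dissociated.
At eq: [PCl₅] = 0.92 − 0.6348 = 0.2852 M; [PCl₃] = [Cl₂] = x = 0.6348 M.
Kc = [PCl₃][Cl₂]/[PCl₅] = (0.6348)²/0.2852 = 1.413.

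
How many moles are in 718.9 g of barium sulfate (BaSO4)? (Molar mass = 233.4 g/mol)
Moles = 718.9 g ÷ 233.4 g/mol = 3.08 mol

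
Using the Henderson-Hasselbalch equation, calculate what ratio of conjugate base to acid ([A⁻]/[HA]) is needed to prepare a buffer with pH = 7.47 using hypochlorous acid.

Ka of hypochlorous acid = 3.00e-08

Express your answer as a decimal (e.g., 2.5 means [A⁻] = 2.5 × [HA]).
[A⁻]/[HA] = 0.885

pKa = −log(3.00e-08) = 7.5229. pH = pKa + log([A⁻]/[HA]). 7.47 = 7.5229 + log(ratio). log(ratio) = 7.47 − 7.5229 = -0.0529. ratio = 10^(-0.0529) = 0.885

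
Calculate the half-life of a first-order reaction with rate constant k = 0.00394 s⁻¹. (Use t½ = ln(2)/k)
175.93 s

t½ = ln(2)/k = 0.6931/0.00394 = 175.93 s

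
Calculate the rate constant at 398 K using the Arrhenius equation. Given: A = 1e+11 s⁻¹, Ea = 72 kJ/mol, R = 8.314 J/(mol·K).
3.55e+01 s⁻¹

k = A·exp(-Ea/(R·T)) = 1e+11·exp(-72000/(8.314·398)) = 1e+11·exp(-21.7590) = 1e+11·3.5496e-10 = 3.55e+01 s⁻¹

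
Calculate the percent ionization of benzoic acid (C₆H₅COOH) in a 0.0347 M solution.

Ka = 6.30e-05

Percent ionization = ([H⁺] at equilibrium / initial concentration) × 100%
Percent ionization = 4.17%

Let x = [H⁺]. Ka = x²/(C - x) ⇒ x² + (6.30e-05)x - (6.30e-05)(0.0347) = 0. x = 1.4474e-03. Percent = (1.4474e-03/0.0347) × 100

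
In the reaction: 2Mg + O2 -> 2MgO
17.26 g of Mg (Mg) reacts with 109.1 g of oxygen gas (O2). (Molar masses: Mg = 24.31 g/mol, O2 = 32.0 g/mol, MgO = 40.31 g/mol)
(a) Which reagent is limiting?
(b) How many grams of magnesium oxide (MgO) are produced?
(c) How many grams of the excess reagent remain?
(a) Mg, (b) 28.62 g, (c) 97.74 g

Moles of Mg = 17.26 g ÷ 24.31 g/mol = 0.709996 mol
Moles of O2 = 109.1 g ÷ 32.0 g/mol = 3.40937 mol
Moles ÷ coefficient: Mg: 0.709996/2 = 0.355, O2: 3.40937/1 = 3.409
(a) Mg has the smaller value, so Mg is the limiting reagent.
(b) Moles of MgO = 0.709996 mol Mg × (2/2) = 0.709996 mol; mass = 0.709996 mol × 40.31 g/mol = 28.62 g
(c) O2 consumed = 0.709996 × (1/2) = 0.354998 mol; remaining = 3.40937 − 0.354998 = 3.05438 mol; mass = 3.05438 mol × 32.0 g/mol = 97.74 g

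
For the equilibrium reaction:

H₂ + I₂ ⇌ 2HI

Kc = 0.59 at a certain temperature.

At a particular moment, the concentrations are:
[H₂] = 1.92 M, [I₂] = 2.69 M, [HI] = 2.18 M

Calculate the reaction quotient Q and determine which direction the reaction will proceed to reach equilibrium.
Q = 0.920, Q > K, reaction proceeds reverse (toward reactants)

Q = ([HI]^2) / ([H₂] × [I₂])
  = ((2.18)^2) / ((1.92)·(2.69)) = 4.7524/5.1648 = 0.9202
Since Q = 0.9202 > Kc = 0.59, the reaction proceeds reverse (toward reactants) to reach equilibrium.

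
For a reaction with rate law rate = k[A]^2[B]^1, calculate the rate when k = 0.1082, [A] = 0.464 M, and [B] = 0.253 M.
0.005894 M/s

rate = k·[A]^2·[B]^1 = 0.1082·(0.464)^2·(0.253)^1 = 0.1082·0.215296·0.253 = 0.005894 M/s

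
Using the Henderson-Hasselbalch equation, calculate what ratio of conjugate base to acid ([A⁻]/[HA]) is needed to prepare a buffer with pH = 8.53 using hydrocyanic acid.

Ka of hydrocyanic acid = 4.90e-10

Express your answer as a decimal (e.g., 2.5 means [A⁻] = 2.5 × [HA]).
[A⁻]/[HA] = 0.166

pKa = −log(4.90e-10) = 9.3098. pH = pKa + log([A⁻]/[HA]). 8.53 = 9.3098 + log(ratio). log(ratio) = 8.53 − 9.3098 = -0.7798. ratio = 10^(-0.7798) = 0.166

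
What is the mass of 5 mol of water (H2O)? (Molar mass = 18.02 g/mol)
Mass = 5 mol × 18.02 g/mol = 90.1 g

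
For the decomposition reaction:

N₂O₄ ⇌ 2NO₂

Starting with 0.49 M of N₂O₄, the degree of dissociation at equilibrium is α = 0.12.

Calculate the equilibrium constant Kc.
K_c = 0.0321

x = α·[A]₀ = 0.12 × 0.49 = 0.0588 M dissociated.
At eq: [N₂O₄] = 0.49 − 0.0588 = 0.4312 M; [NO₂] = 2x = 0.1176 M.
Kc = [NO₂]²/[N₂O₄] = (0.1176)²/0.4312 = 0.03207.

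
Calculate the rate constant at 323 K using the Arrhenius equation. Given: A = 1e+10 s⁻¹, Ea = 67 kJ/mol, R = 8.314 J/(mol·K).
1.46e-01 s⁻¹

k = A·exp(-Ea/(R·T)) = 1e+10·exp(-67000/(8.314·323)) = 1e+10·exp(-24.9495) = 1e+10·1.4607e-11 = 1.46e-01 s⁻¹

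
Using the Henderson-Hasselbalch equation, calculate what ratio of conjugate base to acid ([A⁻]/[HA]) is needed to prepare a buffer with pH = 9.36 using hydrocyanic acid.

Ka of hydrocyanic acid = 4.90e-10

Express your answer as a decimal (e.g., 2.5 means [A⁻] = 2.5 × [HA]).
[A⁻]/[HA] = 1.123

pKa = −log(4.90e-10) = 9.3098. pH = pKa + log([A⁻]/[HA]). 9.36 = 9.3098 + log(ratio). log(ratio) = 9.36 − 9.3098 = 0.0502. ratio = 10^(0.0502) = 1.123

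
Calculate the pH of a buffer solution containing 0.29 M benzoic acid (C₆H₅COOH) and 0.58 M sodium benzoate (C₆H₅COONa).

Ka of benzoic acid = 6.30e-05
pH = 4.50

pKa = -log(6.30e-05) = 4.20. pH = pKa + log([A⁻]/[HA]) = 4.20 + log(0.58/0.29)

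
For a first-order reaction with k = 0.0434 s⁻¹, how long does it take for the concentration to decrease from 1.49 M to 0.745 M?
15.97 s

From ln[A] = ln[A]₀ - k·t: t = ln([A]₀/[A])/k = ln(1.49/0.745)/0.0434 = ln(2.0000)/0.0434 = 0.6931/0.0434 = 15.97 s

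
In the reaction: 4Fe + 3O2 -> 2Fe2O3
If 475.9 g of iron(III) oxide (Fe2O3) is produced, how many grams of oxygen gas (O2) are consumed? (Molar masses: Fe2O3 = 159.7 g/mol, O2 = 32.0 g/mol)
Moles of Fe2O3 = 475.9 g ÷ 159.7 g/mol = 2.97996 mol
Mole ratio: 3 mol O2 / 2 mol Fe2O3
Moles of O2 = 2.97996 × (3/2) = 4.46994 mol
Mass of O2 = 4.46994 mol × 32.0 g/mol = 143 g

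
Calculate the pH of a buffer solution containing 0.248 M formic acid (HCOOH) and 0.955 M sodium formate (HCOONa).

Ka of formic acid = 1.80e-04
pH = 4.33

pKa = -log(1.80e-04) = 3.74. pH = pKa + log([A⁻]/[HA]) = 3.74 + log(0.955/0.248)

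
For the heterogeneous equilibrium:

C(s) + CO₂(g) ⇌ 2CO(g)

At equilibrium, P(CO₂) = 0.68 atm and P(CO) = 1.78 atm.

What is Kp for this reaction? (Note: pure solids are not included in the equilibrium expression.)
K_p = 4.659

Solid C is excluded.
Kp = P(CO)²/P(CO₂) = (1.78)²/0.68 = 3.168/0.68 = 4.659.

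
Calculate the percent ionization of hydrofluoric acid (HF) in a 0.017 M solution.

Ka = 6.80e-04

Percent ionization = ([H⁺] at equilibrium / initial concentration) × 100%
Percent ionization = 18.1%

Let x = [H⁺]. Ka = x²/(C - x) ⇒ x² + (6.80e-04)x - (6.80e-04)(0.017) = 0. x = 3.0770e-03. Percent = (3.0770e-03/0.017) × 100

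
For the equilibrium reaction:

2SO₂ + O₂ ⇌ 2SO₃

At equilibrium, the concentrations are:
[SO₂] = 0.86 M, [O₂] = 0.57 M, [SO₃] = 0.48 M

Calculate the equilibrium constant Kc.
K_c = 0.5465

Kc = ([SO₃]^2) / ([SO₂]^2 × [O₂])
   = ((0.48)^2) / ((0.86)^2·(0.57))
   = 0.2304 / 0.42157 = 0.5465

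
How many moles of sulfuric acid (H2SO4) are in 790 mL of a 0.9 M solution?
Moles = Molarity × Volume (L)
Moles = 0.9 M × 0.79 L = 0.711 mol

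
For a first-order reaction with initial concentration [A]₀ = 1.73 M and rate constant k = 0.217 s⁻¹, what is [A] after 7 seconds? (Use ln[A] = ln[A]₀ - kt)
0.3788 M

ln[A] = ln[A]₀ - k·t = ln(1.73) - (0.217)·(7) = 0.5481 - 1.5190 = -0.9709
[A] = e^(-0.9709) = 0.3788 M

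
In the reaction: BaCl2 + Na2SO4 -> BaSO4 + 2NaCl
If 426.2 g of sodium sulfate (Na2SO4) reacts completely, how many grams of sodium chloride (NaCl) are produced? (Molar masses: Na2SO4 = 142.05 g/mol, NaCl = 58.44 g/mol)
Moles of Na2SO4 = 426.2 g ÷ 142.05 g/mol = 3.00035 mol
Mole ratio: 2 mol NaCl / 1 mol Na2SO4
Moles of NaCl = 3.00035 × (2/1) = 6.0007 mol
Mass of NaCl = 6.0007 mol × 58.44 g/mol = 350.7 g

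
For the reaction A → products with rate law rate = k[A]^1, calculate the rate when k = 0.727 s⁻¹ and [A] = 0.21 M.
0.1527 M/s

rate = k·[A]^1 = 0.727·(0.21)^1 = 0.727·0.21 = 0.1527 M/s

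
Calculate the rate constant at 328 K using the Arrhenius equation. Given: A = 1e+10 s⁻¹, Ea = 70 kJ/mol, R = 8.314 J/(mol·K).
7.11e-02 s⁻¹

k = A·exp(-Ea/(R·T)) = 1e+10·exp(-70000/(8.314·328)) = 1e+10·exp(-25.6693) = 1e+10·7.1115e-12 = 7.11e-02 s⁻¹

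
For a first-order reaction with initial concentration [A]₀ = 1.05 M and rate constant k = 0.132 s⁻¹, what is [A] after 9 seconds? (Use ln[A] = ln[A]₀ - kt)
0.3201 M

ln[A] = ln[A]₀ - k·t = ln(1.05) - (0.132)·(9) = 0.0488 - 1.1880 = -1.1392
[A] = e^(-1.1392) = 0.3201 M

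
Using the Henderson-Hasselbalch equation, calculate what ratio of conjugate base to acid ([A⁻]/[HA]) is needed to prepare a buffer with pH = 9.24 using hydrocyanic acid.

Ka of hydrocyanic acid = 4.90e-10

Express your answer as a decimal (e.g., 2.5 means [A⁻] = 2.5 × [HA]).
[A⁻]/[HA] = 0.852

pKa = −log(4.90e-10) = 9.3098. pH = pKa + log([A⁻]/[HA]). 9.24 = 9.3098 + log(ratio). log(ratio) = 9.24 − 9.3098 = -0.0698. ratio = 10^(-0.0698) = 0.852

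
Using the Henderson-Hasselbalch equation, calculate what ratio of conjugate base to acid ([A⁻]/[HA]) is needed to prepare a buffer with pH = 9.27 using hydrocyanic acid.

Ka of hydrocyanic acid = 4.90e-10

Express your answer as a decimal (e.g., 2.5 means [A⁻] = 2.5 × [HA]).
[A⁻]/[HA] = 0.912

pKa = −log(4.90e-10) = 9.3098. pH = pKa + log([A⁻]/[HA]). 9.27 = 9.3098 + log(ratio). log(ratio) = 9.27 − 9.3098 = -0.0398. ratio = 10^(-0.0398) = 0.912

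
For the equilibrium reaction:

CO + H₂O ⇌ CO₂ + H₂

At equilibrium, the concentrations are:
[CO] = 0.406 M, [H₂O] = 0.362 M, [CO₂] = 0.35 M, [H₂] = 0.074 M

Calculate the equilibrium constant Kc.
K_c = 0.1762

Kc = ([CO₂] × [H₂]) / ([CO] × [H₂O])
   = ((0.35)·(0.074)) / ((0.406)·(0.362))
   = 0.0259 / 0.14697 = 0.1762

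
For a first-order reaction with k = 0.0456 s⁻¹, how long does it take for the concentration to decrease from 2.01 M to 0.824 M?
19.56 s

From ln[A] = ln[A]₀ - k·t: t = ln([A]₀/[A])/k = ln(2.01/0.824)/0.0456 = ln(2.4393)/0.0456 = 0.8917/0.0456 = 19.56 s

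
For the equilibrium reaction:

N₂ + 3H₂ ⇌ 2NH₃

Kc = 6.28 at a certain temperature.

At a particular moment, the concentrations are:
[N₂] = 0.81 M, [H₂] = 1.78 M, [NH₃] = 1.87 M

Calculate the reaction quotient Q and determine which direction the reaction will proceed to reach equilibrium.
Q = 0.765, Q < K, reaction proceeds forward (toward products)

Q = ([NH₃]^2) / ([N₂] × [H₂]^3)
  = ((1.87)^2) / ((0.81)·(1.78)^3) = 3.4969/4.5682 = 0.7655
Since Q = 0.7655 < Kc = 6.28, the reaction proceeds forward (toward products) to reach equilibrium.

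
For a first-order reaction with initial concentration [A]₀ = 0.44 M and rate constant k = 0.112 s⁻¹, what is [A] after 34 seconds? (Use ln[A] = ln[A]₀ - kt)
0.0098 M

ln[A] = ln[A]₀ - k·t = ln(0.44) - (0.112)·(34) = -0.8210 - 3.8080 = -4.6290
[A] = e^(-4.6290) = 0.0098 M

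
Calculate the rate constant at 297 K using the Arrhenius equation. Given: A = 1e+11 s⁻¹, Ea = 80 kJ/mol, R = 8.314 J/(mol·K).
8.50e-04 s⁻¹

k = A·exp(-Ea/(R·T)) = 1e+11·exp(-80000/(8.314·297)) = 1e+11·exp(-32.3984) = 1e+11·8.5027e-15 = 8.50e-04 s⁻¹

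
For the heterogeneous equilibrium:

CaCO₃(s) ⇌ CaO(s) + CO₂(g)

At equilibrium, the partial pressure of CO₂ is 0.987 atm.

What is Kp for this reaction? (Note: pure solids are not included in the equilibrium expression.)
K_p = 0.987

Solids (CaCO₃, CaO) have activity 1 and are excluded.
Kp = P(CO₂) = 0.987.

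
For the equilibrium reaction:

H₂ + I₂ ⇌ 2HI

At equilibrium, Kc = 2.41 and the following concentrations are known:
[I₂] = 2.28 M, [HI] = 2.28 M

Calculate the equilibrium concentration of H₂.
[H₂] = 0.9461 M

Kc = ([HI]^2) / ([H₂] × [I₂]) = 2.41
[H₂]^1 = (product terms)/(Kc · other reactant terms) = 5.1984 / (2.41 · 2.28) = 0.94606
[H₂] = 0.9461 M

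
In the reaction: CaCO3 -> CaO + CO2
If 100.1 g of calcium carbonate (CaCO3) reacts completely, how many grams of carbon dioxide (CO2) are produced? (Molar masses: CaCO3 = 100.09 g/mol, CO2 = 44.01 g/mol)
Moles of CaCO3 = 100.1 g ÷ 100.09 g/mol = 1.0001 mol
Mole ratio: 1 mol CO2 / 1 mol CaCO3
Moles of CO2 = 1.0001 × (1/1) = 1.0001 mol
Mass of CO2 = 1.0001 mol × 44.01 g/mol = 44.01 g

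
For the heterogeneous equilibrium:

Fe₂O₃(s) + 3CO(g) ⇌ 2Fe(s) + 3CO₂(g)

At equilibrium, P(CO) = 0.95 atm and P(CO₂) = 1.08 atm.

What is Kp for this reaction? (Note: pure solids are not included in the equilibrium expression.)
K_p = 1.469

Solids (Fe₂O₃, Fe) are excluded.
Kp = P(CO₂)³/P(CO)³ = (1.08)³/(0.95)³ = 1.26/0.8574 = 1.469.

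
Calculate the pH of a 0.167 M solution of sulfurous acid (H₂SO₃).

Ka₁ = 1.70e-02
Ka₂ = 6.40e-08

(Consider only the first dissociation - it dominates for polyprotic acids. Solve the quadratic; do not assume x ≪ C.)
pH = 1.34

x² + Ka₁·x − Ka₁·C = 0 with Ka₁ = 1.70e-02, C = 0.167.
x = (−Ka₁ + √(Ka₁² + 4·Ka₁·C))/2 = 4.5456e-02 M, so pH = 1.34.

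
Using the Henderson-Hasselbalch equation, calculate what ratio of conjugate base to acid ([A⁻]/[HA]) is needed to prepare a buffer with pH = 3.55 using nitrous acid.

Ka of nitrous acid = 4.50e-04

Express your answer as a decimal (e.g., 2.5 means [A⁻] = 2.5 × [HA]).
[A⁻]/[HA] = 1.597

pKa = −log(4.50e-04) = 3.3468. pH = pKa + log([A⁻]/[HA]). 3.55 = 3.3468 + log(ratio). log(ratio) = 3.55 − 3.3468 = 0.2032. ratio = 10^(0.2032) = 1.597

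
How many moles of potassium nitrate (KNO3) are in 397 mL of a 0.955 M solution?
Moles = Molarity × Volume (L)
Moles = 0.955 M × 0.397 L = 0.3791 mol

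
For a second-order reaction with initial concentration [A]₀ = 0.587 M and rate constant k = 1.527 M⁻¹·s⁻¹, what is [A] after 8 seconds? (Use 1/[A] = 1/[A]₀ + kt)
0.0718 M

1/[A] = 1/[A]₀ + k·t = 1/0.587 + (1.527)·(8) = 1.7036 + 12.2160 = 13.9196
[A] = 1/13.9196 = 0.0718 M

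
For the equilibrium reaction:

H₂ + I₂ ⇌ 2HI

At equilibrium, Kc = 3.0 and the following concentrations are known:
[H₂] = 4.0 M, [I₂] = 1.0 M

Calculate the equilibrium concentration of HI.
[HI] = 3.4641 M

Kc = ([HI]^2) / ([H₂] × [I₂]) = 3.0
[HI]^2 = Kc · (reactant terms)/(other product terms) = 3.0 · 4 / 1 = 12
[HI] = (12)^(1/2) = 3.4641 M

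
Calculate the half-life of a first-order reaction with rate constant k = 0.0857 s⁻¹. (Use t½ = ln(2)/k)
8.09 s

t½ = ln(2)/k = 0.6931/0.0857 = 8.09 s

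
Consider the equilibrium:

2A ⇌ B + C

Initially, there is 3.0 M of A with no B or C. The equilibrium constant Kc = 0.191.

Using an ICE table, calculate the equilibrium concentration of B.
[B] = 0.700 M

ICE: [A] = 3.0 − 2x, [B] = [C] = x.
Kc = x²/(3.0 − 2x)² = 0.191 ⇒ √Kc = x/(3.0 − 2x).
x = √0.191·3.0/(1 + 2√0.191) = 0.43704·3.0/1.8741 = 0.6996.
[B] = x = 0.700 M.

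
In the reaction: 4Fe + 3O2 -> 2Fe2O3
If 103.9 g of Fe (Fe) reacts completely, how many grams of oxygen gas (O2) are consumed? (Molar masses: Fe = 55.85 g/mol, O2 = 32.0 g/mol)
Moles of Fe = 103.9 g ÷ 55.85 g/mol = 1.86034 mol
Mole ratio: 3 mol O2 / 4 mol Fe
Moles of O2 = 1.86034 × (3/4) = 1.39526 mol
Mass of O2 = 1.39526 mol × 32.0 g/mol = 44.65 g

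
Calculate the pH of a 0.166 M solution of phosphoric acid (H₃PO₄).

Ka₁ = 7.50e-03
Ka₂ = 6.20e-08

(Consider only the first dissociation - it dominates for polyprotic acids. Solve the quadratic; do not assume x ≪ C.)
pH = 1.50

x² + Ka₁·x − Ka₁·C = 0 with Ka₁ = 7.50e-03, C = 0.166.
x = (−Ka₁ + √(Ka₁² + 4·Ka₁·C))/2 = 3.1733e-02 M, so pH = 1.50.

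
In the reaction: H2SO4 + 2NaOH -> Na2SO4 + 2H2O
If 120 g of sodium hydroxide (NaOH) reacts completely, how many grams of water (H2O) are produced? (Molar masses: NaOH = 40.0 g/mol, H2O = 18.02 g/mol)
Moles of NaOH = 120 g ÷ 40.0 g/mol = 3 mol
Mole ratio: 2 mol H2O / 2 mol NaOH
Moles of H2O = 3 × (2/2) = 3 mol
Mass of H2O = 3 mol × 18.02 g/mol = 54.06 g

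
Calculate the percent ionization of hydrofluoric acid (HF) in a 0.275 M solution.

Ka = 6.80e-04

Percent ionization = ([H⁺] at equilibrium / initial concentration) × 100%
Percent ionization = 4.85%

Let x = [H⁺]. Ka = x²/(C - x) ⇒ x² + (6.80e-04)x - (6.80e-04)(0.275) = 0. x = 1.3339e-02. Percent = (1.3339e-02/0.275) × 100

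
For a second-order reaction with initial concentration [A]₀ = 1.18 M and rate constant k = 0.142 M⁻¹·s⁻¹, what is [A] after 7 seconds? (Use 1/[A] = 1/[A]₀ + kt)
0.5430 M

1/[A] = 1/[A]₀ + k·t = 1/1.18 + (0.142)·(7) = 0.8475 + 0.9940 = 1.8415
[A] = 1/1.8415 = 0.5430 M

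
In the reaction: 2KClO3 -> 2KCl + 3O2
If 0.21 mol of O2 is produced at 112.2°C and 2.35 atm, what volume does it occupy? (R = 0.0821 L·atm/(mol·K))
T = 112.2°C + 273.15 = 385.35 K
V = nRT/P = (0.21 × 0.0821 × 385.35) / 2.35
V = 2.83 L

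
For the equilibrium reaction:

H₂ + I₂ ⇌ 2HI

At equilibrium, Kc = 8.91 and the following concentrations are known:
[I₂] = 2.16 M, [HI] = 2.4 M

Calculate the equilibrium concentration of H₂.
[H₂] = 0.2993 M

Kc = ([HI]^2) / ([H₂] × [I₂]) = 8.91
[H₂]^1 = (product terms)/(Kc · other reactant terms) = 5.76 / (8.91 · 2.16) = 0.29929
[H₂] = 0.2993 M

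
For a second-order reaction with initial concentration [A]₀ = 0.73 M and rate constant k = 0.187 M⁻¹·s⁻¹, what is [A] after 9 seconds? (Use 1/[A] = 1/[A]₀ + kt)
0.3276 M

1/[A] = 1/[A]₀ + k·t = 1/0.73 + (0.187)·(9) = 1.3699 + 1.6830 = 3.0529
[A] = 1/3.0529 = 0.3276 M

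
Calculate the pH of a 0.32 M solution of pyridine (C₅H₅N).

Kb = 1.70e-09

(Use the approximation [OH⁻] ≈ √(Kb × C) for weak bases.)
pH = 9.37

[OH⁻] = √(Kb × C) = √(1.70e-09 × 0.32) = 2.3324e-05. pOH = 4.63, pH = 14 - pOH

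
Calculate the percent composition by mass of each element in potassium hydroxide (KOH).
K: 69.68%, O: 28.52%, H: 1.80%

Molar mass of KOH = 56.11 g/mol
% K = (1 × 39.1) / 56.11 × 100% = 39.1 / 56.11 × 100% = 69.68%
% O = (1 × 16.0) / 56.11 × 100% = 16 / 56.11 × 100% = 28.52%
% H = (1 × 1.008) / 56.11 × 100% = 1.008 / 56.11 × 100% = 1.80%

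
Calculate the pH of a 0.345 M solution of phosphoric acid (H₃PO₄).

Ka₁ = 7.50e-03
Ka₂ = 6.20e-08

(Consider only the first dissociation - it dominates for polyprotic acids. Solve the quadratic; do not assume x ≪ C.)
pH = 1.33

x² + Ka₁·x − Ka₁·C = 0 with Ka₁ = 7.50e-03, C = 0.345.
x = (−Ka₁ + √(Ka₁² + 4·Ka₁·C))/2 = 4.7256e-02 M, so pH = 1.33.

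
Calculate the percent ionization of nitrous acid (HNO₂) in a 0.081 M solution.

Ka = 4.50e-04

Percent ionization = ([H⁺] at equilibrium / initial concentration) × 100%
Percent ionization = 7.18%

Let x = [H⁺]. Ka = x²/(C - x) ⇒ x² + (4.50e-04)x - (4.50e-04)(0.081) = 0. x = 5.8166e-03. Percent = (5.8166e-03/0.081) × 100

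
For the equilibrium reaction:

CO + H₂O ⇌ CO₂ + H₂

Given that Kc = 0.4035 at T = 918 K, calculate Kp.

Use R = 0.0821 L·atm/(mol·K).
K_p = 0.4035

Δn = (moles gaseous products) − (moles gaseous reactants) = 0
T = 918 K; RT = 0.0821 × 918 = 75.3678
Kp = Kc·(RT)^Δn = 0.4035 × (75.3678)^0 = 0.4035 × 1 = 0.4035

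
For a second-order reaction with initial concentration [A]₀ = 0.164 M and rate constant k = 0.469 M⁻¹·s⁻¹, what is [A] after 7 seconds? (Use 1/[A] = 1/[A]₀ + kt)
0.1066 M

1/[A] = 1/[A]₀ + k·t = 1/0.164 + (0.469)·(7) = 6.0976 + 3.2830 = 9.3806
[A] = 1/9.3806 = 0.1066 M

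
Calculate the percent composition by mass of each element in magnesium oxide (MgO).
Mg: 60.31%, O: 39.69%

Molar mass of MgO = 40.31 g/mol
% Mg = (1 × 24.31) / 40.31 × 100% = 24.31 / 40.31 × 100% = 60.31%
% O = (1 × 16.0) / 40.31 × 100% = 16 / 40.31 × 100% = 39.69%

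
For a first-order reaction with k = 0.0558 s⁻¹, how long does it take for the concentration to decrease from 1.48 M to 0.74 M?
12.42 s

From ln[A] = ln[A]₀ - k·t: t = ln([A]₀/[A])/k = ln(1.48/0.74)/0.0558 = ln(2.0000)/0.0558 = 0.6931/0.0558 = 12.42 s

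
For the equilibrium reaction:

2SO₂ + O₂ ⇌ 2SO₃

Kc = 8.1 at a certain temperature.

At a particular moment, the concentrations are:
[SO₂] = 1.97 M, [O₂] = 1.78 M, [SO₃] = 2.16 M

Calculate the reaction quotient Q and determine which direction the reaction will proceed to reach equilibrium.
Q = 0.675, Q < K, reaction proceeds forward (toward products)

Q = ([SO₃]^2) / ([SO₂]^2 × [O₂])
  = ((2.16)^2) / ((1.97)^2·(1.78)) = 4.6656/6.908 = 0.6754
Since Q = 0.6754 < Kc = 8.1, the reaction proceeds forward (toward products) to reach equilibrium.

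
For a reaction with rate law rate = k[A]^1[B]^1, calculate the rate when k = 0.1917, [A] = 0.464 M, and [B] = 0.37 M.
0.03291 M/s

rate = k·[A]^1·[B]^1 = 0.1917·(0.464)^1·(0.37)^1 = 0.1917·0.464·0.37 = 0.03291 M/s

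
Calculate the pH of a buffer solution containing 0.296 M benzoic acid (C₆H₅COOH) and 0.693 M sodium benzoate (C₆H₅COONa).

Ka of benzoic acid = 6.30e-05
pH = 4.57

pKa = -log(6.30e-05) = 4.20. pH = pKa + log([A⁻]/[HA]) = 4.20 + log(0.693/0.296)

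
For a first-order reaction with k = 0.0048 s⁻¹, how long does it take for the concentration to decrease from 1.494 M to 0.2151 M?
403.77 s

From ln[A] = ln[A]₀ - k·t: t = ln([A]₀/[A])/k = ln(1.494/0.2151)/0.0048 = ln(6.9456)/0.0048 = 1.9381/0.0048 = 403.77 s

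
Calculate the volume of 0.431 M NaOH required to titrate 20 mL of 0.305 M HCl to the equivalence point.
V_{base} = 14.2 mL

At equivalence: moles acid = moles base.
moles HCl = 0.305 M × 0.02 L = 0.0061 mol
V_NaOH = 0.0061 mol ÷ 0.431 M = 0.01415 L = 14.2 mL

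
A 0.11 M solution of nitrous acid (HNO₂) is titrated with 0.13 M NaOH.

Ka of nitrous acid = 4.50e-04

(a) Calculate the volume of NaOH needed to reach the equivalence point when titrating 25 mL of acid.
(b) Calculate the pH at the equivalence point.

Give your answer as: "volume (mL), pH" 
V = 21.2 mL, pH = 8.06

(a) At equivalence: moles acid = moles base.
moles acid = 0.11 × 0.025 = 0.00275 mol; V_NaOH = 0.00275/0.13 = 0.02115 L = 21.2 mL.
(b) At equivalence, all acid → conjugate base A⁻ at [A⁻] = 0.00275/0.04615 = 0.05958 M.
Kb = Kw/Ka = 1.0e-14/4.50e-04 = 2.222e-11; [OH⁻] = √(Kb·[A⁻]) = 1.151e-06; pOH = 5.94; pH = 14 − pOH = 8.06.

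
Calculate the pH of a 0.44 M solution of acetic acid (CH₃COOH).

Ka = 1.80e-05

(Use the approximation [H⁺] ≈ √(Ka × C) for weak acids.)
pH = 2.55

[H⁺] = √(Ka × C) = √(1.80e-05 × 0.44) = 2.8142e-03. pH = -log(2.8142e-03)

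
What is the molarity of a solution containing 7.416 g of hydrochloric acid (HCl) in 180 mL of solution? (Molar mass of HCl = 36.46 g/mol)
Moles of HCl = 7.416 g ÷ 36.46 g/mol = 0.203401 mol
Volume = 180 mL = 0.18 L
Molarity = 0.203401 mol ÷ 0.18 L = 1.13 M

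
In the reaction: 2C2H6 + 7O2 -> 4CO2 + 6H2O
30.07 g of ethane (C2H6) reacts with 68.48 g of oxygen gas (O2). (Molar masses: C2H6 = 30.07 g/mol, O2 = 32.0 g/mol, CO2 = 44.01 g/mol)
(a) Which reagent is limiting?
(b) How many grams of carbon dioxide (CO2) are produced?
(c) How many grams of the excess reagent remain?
(a) O2, (b) 53.82 g, (c) 11.68 g

Moles of C2H6 = 30.07 g ÷ 30.07 g/mol = 1 mol
Moles of O2 = 68.48 g ÷ 32.0 g/mol = 2.14 mol
Moles ÷ coefficient: C2H6: 1/2 = 0.5, O2: 2.14/7 = 0.3057
(a) O2 has the smaller value, so O2 is the limiting reagent.
(b) Moles of CO2 = 2.14 mol O2 × (4/7) = 1.22286 mol; mass = 1.22286 mol × 44.01 g/mol = 53.82 g
(c) C2H6 consumed = 2.14 × (2/7) = 0.611429 mol; remaining = 1 − 0.611429 = 0.388571 mol; mass = 0.388571 mol × 30.07 g/mol = 11.68 g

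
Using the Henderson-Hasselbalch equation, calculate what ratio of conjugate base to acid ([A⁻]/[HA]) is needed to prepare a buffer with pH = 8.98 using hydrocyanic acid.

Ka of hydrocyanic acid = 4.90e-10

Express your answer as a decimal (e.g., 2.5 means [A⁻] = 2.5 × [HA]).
[A⁻]/[HA] = 0.468

pKa = −log(4.90e-10) = 9.3098. pH = pKa + log([A⁻]/[HA]). 8.98 = 9.3098 + log(ratio). log(ratio) = 8.98 − 9.3098 = -0.3298. ratio = 10^(-0.3298) = 0.468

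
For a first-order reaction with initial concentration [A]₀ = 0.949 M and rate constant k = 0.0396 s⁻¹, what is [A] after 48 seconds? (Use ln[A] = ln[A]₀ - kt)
0.1418 M

ln[A] = ln[A]₀ - k·t = ln(0.949) - (0.0396)·(48) = -0.0523 - 1.9008 = -1.9531
[A] = e^(-1.9531) = 0.1418 M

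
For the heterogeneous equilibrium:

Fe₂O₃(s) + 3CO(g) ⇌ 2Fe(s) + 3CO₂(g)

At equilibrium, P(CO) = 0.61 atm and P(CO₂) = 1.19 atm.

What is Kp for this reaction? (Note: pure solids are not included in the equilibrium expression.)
K_p = 7.424

Solids (Fe₂O₃, Fe) are excluded.
Kp = P(CO₂)³/P(CO)³ = (1.19)³/(0.61)³ = 1.685/0.227 = 7.424.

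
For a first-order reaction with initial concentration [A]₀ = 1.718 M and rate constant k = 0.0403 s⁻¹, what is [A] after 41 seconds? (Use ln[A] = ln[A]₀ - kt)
0.3292 M

ln[A] = ln[A]₀ - k·t = ln(1.718) - (0.0403)·(41) = 0.5412 - 1.6523 = -1.1111
[A] = e^(-1.1111) = 0.3292 M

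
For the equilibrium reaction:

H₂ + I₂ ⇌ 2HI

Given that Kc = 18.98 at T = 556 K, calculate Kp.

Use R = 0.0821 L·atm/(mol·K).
K_p = 18.9800

Δn = (moles gaseous products) − (moles gaseous reactants) = 0
T = 556 K; RT = 0.0821 × 556 = 45.6476
Kp = Kc·(RT)^Δn = 18.98 × (45.6476)^0 = 18.98 × 1 = 18.9800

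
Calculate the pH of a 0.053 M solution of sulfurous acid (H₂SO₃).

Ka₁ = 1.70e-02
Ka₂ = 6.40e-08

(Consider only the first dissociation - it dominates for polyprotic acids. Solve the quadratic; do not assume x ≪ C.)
pH = 1.64

x² + Ka₁·x − Ka₁·C = 0 with Ka₁ = 1.70e-02, C = 0.053.
x = (−Ka₁ + √(Ka₁² + 4·Ka₁·C))/2 = 2.2697e-02 M, so pH = 1.64.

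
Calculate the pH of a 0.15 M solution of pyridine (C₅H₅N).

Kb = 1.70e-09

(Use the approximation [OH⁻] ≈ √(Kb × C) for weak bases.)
pH = 9.20

[OH⁻] = √(Kb × C) = √(1.70e-09 × 0.15) = 1.5969e-05. pOH = 4.80, pH = 14 - pOH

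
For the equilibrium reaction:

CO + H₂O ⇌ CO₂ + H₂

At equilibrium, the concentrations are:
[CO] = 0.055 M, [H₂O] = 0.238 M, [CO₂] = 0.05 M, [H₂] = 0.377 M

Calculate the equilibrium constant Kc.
K_c = 1.4400

Kc = ([CO₂] × [H₂]) / ([CO] × [H₂O])
   = ((0.05)·(0.377)) / ((0.055)·(0.238))
   = 0.01885 / 0.01309 = 1.4400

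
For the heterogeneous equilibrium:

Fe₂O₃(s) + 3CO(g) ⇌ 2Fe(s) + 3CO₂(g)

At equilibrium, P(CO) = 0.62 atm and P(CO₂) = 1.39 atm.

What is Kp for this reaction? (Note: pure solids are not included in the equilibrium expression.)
K_p = 11.269

Solids (Fe₂O₃, Fe) are excluded.
Kp = P(CO₂)³/P(CO)³ = (1.39)³/(0.62)³ = 2.686/0.2383 = 11.269.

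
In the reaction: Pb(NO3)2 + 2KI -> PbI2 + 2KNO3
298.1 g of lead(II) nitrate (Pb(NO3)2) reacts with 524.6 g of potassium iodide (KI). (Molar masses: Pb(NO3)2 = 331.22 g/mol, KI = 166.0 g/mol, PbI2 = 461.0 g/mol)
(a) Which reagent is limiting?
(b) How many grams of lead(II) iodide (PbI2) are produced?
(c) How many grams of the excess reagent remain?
(a) Pb(NO3)2, (b) 414.9 g, (c) 225.8 g

Moles of Pb(NO3)2 = 298.1 g ÷ 331.22 g/mol = 0.900006 mol
Moles of KI = 524.6 g ÷ 166.0 g/mol = 3.16024 mol
Moles ÷ coefficient: Pb(NO3)2: 0.900006/1 = 0.9, KI: 3.16024/2 = 1.58
(a) Pb(NO3)2 has the smaller value, so Pb(NO3)2 is the limiting reagent.
(b) Moles of PbI2 = 0.900006 mol Pb(NO3)2 × (1/1) = 0.900006 mol; mass = 0.900006 mol × 461.0 g/mol = 414.9 g
(c) KI consumed = 0.900006 × (2/1) = 1.80001 mol; remaining = 3.16024 − 1.80001 = 1.36023 mol; mass = 1.36023 mol × 166.0 g/mol = 225.8 g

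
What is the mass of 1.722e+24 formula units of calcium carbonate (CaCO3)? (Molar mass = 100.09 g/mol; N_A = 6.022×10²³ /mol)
Moles = 1.722e+24 ÷ 6.022×10²³ = 2.85952 mol
Mass = 2.85952 mol × 100.09 g/mol = 286.2 g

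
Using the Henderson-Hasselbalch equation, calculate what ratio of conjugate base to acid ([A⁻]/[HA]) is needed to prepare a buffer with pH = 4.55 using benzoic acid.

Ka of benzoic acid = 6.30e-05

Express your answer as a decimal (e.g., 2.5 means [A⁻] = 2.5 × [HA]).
[A⁻]/[HA] = 2.235

pKa = −log(6.30e-05) = 4.2007. pH = pKa + log([A⁻]/[HA]). 4.55 = 4.2007 + log(ratio). log(ratio) = 4.55 − 4.2007 = 0.3493. ratio = 10^(0.3493) = 2.235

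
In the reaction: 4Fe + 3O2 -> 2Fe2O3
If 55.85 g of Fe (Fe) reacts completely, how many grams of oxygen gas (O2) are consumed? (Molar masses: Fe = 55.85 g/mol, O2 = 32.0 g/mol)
Moles of Fe = 55.85 g ÷ 55.85 g/mol = 1 mol
Mole ratio: 3 mol O2 / 4 mol Fe
Moles of O2 = 1 × (3/4) = 0.75 mol
Mass of O2 = 0.75 mol × 32.0 g/mol = 24 g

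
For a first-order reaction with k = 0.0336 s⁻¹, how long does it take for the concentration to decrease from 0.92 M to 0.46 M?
20.63 s

From ln[A] = ln[A]₀ - k·t: t = ln([A]₀/[A])/k = ln(0.92/0.46)/0.0336 = ln(2.0000)/0.0336 = 0.6931/0.0336 = 20.63 s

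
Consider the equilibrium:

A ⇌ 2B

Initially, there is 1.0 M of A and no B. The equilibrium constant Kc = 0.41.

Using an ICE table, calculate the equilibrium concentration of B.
[B] = 0.546 M

ICE: [A] = 1.0 − x, [B] = 2x.
Kc = (2x)²/(1.0 − x) = 0.41 ⇒ 4x² + 0.41x − 0.41 = 0.
x = (−0.41 + √(0.41² + 4·4·0.41))/(2·4) = (−0.41 + √6.7281)/8 = 0.27298.
[B] = 2x = 0.546 M.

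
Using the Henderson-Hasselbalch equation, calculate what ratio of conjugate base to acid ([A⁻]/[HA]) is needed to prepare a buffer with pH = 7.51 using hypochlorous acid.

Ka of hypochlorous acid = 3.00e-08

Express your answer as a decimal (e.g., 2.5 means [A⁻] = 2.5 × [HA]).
[A⁻]/[HA] = 0.971

pKa = −log(3.00e-08) = 7.5229. pH = pKa + log([A⁻]/[HA]). 7.51 = 7.5229 + log(ratio). log(ratio) = 7.51 − 7.5229 = -0.0129. ratio = 10^(-0.0129) = 0.971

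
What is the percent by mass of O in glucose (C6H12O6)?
Mass of O in formula = 16.0 × 6 = 96 g/mol
Molar mass = 180.16 g/mol
% O = (96/180.16) × 100% = 53.29%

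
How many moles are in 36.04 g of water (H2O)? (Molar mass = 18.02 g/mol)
Moles = 36.04 g ÷ 18.02 g/mol = 2 mol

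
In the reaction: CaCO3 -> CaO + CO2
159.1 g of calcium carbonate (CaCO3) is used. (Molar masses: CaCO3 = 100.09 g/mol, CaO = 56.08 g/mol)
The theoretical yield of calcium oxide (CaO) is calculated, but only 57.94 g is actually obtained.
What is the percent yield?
Moles of CaCO3 = 159.1 g ÷ 100.09 g/mol = 1.58957 mol
Mole ratio: 1 mol CaO / 1 mol CaCO3
Moles of CaO = 1.58957 × (1/1) = 1.58957 mol
Theoretical yield = 1.58957 mol × 56.08 g/mol = 89.143 g
Actual yield = 57.94 g
Percent yield = (57.94 / 89.143) × 100% = 65.0%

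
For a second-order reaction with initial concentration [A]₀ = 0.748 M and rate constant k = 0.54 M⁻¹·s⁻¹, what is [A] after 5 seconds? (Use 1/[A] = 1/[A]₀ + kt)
0.2477 M

1/[A] = 1/[A]₀ + k·t = 1/0.748 + (0.54)·(5) = 1.3369 + 2.7000 = 4.0369
[A] = 1/4.0369 = 0.2477 M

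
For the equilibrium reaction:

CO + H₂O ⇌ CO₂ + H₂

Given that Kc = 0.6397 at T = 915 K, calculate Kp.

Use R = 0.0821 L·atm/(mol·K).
K_p = 0.6397

Δn = (moles gaseous products) − (moles gaseous reactants) = 0
T = 915 K; RT = 0.0821 × 915 = 75.1215
Kp = Kc·(RT)^Δn = 0.6397 × (75.1215)^0 = 0.6397 × 1 = 0.6397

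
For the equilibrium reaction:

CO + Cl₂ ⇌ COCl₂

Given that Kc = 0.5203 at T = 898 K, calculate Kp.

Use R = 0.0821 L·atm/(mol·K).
K_p = 0.0071

Δn = (moles gaseous products) − (moles gaseous reactants) = -1
T = 898 K; RT = 0.0821 × 898 = 73.7258
Kp = Kc·(RT)^Δn = 0.5203 × (73.7258)^-1 = 0.5203 × 0.0135638 = 0.0071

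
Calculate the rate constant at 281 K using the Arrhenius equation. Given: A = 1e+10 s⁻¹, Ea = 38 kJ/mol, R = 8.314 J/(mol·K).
8.63e+02 s⁻¹

k = A·exp(-Ea/(R·T)) = 1e+10·exp(-38000/(8.314·281)) = 1e+10·exp(-16.2655) = 1e+10·8.6295e-08 = 8.63e+02 s⁻¹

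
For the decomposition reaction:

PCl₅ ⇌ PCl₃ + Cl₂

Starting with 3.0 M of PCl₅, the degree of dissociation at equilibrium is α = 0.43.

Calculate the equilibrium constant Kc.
K_c = 0.9732

x = α·[A]₀ = 0.43 × 3.0 = 1.29 M dissociated.
At eq: [PCl₅] = 3.0 − 1.29 = 1.71 M; [PCl₃] = [Cl₂] = x = 1.29 M.
Kc = [PCl₃][Cl₂]/[PCl₅] = (1.29)²/1.71 = 0.9732.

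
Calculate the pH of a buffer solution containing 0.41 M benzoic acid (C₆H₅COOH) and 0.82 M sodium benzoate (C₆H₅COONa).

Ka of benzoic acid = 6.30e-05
pH = 4.50

pKa = -log(6.30e-05) = 4.20. pH = pKa + log([A⁻]/[HA]) = 4.20 + log(0.82/0.41)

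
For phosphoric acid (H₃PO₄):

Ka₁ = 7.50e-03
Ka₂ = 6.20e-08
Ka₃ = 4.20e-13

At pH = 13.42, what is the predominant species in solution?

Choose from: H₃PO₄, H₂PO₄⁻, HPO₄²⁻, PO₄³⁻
PO₄³⁻

pKa1 = 2.12, pKa2 = 7.21, pKa3 = 12.38. Each pKa is the crossover between adjacent species; pH = 13.42 lies in the region where PO₄³⁻ predominates.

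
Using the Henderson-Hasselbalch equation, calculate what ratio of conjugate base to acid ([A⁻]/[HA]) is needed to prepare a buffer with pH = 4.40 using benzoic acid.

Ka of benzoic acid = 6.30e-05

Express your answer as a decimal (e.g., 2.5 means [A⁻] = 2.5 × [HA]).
[A⁻]/[HA] = 1.582

pKa = −log(6.30e-05) = 4.2007. pH = pKa + log([A⁻]/[HA]). 4.40 = 4.2007 + log(ratio). log(ratio) = 4.40 − 4.2007 = 0.1993. ratio = 10^(0.1993) = 1.582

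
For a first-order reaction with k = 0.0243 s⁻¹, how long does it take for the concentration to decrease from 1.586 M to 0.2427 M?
77.25 s

From ln[A] = ln[A]₀ - k·t: t = ln([A]₀/[A])/k = ln(1.586/0.2427)/0.0243 = ln(6.5348)/0.0243 = 1.8771/0.0243 = 77.25 s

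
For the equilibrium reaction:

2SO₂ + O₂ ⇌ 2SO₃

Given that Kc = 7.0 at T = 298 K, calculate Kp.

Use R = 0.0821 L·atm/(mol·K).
K_p = 0.2861

Δn = (moles gaseous products) − (moles gaseous reactants) = -1
T = 298 K; RT = 0.0821 × 298 = 24.4658
Kp = Kc·(RT)^Δn = 7.0 × (24.4658)^-1 = 7.0 × 0.0408734 = 0.2861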